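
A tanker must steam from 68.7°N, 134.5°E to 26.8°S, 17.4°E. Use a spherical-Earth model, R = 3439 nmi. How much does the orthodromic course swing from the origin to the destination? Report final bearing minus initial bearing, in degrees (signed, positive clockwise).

At departure: θ₁ = atan2(sin Δλ cos φ₂, cos φ₁ sin φ₂ − sin φ₁ cos φ₂ cos Δλ) = 285.14°
At arrival: θ₂ = atan2(sin Δλ cos φ₁, −cos φ₂ sin φ₁ + sin φ₂ cos φ₁ cos Δλ) = 203.13°
Δθ = θ₂ − θ₁ = -82.0°

-82.0°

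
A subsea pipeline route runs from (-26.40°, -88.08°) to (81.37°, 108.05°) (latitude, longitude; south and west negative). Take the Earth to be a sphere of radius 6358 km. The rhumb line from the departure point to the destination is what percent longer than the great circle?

Great circle: σ = 2.1757 rad → d_gc = Rσ = 13833.3 km
Rhumb: Δφ = +1.8809, Δλ = -2.8601, Δψ = +3.0622, q = Δφ/Δψ = 0.6142 → d_rh = R√(Δφ²+q²Δλ²) = 16363.9 km
Excess = (16363.9 − 13833.3) / 13833.3 = 2530.6 / 13833.3 = 18.29% ≈ 18.3%

18.3%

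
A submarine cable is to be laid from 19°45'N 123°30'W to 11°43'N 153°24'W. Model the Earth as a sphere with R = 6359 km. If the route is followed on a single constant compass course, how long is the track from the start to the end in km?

3313 km

Δψ = ln[tan(π/4+φ₂/2)/tan(π/4+φ₁/2)] = -0.1458;  Δφ = -0.1402 rad,  Δλ = -0.5219 rad
q = Δφ/Δψ = 0.9616
d = R·√(Δφ² + q²Δλ²) = 6359·0.52104 = 3313 km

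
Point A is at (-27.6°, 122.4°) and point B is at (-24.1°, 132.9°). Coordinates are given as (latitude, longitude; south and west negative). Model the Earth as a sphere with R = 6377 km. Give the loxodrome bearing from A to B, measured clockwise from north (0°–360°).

Meridional parts: M(φ₁)=-0.5015, M(φ₂)=-0.4336 → ΔM = +0.0679;  Δλ = +0.1833 rad
tan C = Δλ / ΔM = +2.6992 → C = 69.67°

69.7°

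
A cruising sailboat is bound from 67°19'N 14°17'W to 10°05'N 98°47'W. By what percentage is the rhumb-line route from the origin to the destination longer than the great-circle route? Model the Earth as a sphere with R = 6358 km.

4.6%

Great circle: σ = 1.3716 rad → d_gc = Rσ = 8720.3 km
Rhumb: Δφ = -0.9989, Δλ = -1.4748, Δψ = -1.4297, q = Δφ/Δψ = 0.6987 → d_rh = R√(Δφ²+q²Δλ²) = 9124.7 km
Excess = (9124.7 − 8720.3) / 8720.3 = 404.4 / 8720.3 = 4.64% ≈ 4.6%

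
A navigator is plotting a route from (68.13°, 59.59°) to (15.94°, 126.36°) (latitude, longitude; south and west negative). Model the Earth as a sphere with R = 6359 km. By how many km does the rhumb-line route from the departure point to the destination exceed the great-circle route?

224 km

Great circle: cos σ = sin φ₁ sin φ₂ + cos φ₁ cos φ₂ cos Δλ,  σ = 1.1635 rad → d_gc = 7398.6 km
Rhumb line: Δψ = -1.3621, q = Δφ/Δψ = 0.6687, d_rh = R√(Δφ²+q²Δλ²) = 7622.9 km
Excess = 7622.9 − 7398.6 = 224.3 ≈ 224 km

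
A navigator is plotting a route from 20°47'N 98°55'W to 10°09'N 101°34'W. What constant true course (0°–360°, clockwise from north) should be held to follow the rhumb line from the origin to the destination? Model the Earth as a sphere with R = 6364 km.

193.5°

Meridional parts: M(φ₁)=+0.3710, M(φ₂)=+0.1781 → ΔM = -0.1929;  Δλ = -0.0463 rad
tan C = Δλ / ΔM = +0.2398 → C = 193.48°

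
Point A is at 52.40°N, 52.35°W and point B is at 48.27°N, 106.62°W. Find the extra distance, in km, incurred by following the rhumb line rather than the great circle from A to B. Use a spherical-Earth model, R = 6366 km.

88 km

Great circle: cos σ = sin φ₁ sin φ₂ + cos φ₁ cos φ₂ cos Δλ,  σ = 0.5945 rad → d_gc = 3784.4 km
Rhumb line: Δψ = -0.1130, q = Δφ/Δψ = 0.6378, d_rh = R√(Δφ²+q²Δλ²) = 3872.8 km
Excess = 3872.8 − 3784.4 = 88.4 ≈ 88 km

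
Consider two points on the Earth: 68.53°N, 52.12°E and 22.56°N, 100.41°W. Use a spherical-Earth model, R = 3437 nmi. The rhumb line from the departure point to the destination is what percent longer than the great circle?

Great circle: σ = 1.5136 rad → d_gc = Rσ = 5202.4 nmi
Rhumb: Δφ = -0.8023, Δλ = -2.6622, Δψ = -1.2586, q = Δφ/Δψ = 0.6375 → d_rh = R√(Δφ²+q²Δλ²) = 6451.9 nmi
Excess = (6451.9 − 5202.4) / 5202.4 = 1249.5 / 5202.4 = 24.02% ≈ 24.0%

24.0%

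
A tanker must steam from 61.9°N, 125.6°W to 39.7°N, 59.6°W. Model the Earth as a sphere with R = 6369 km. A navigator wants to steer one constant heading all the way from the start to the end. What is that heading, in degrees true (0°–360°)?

118.6°

Meridional parts: M(φ₁)=+1.3853, M(φ₂)=+0.7561 → ΔM = -0.6292;  Δλ = +1.1519 rad
tan C = Δλ / ΔM = -1.8308 → C = 118.64°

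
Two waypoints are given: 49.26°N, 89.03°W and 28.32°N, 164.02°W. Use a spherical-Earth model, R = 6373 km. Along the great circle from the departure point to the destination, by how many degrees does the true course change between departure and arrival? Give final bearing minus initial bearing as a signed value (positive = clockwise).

-52.1°

At departure: θ₁ = atan2(sin Δλ cos φ₂, cos φ₁ sin φ₂ − sin φ₁ cos φ₂ cos Δλ) = 279.14°
At arrival: θ₂ = atan2(sin Δλ cos φ₁, −cos φ₂ sin φ₁ + sin φ₂ cos φ₁ cos Δλ) = 227.05°
Δθ = θ₂ − θ₁ = -52.1°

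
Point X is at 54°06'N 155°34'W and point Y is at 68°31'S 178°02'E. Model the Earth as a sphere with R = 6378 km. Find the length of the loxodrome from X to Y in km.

Δψ = ln[tan(π/4+φ₂/2)/tan(π/4+φ₁/2)] = -2.7894;  Δφ = -2.1401 rad,  Δλ = -0.4608 rad
q = Δφ/Δψ = 0.7672
d = R·√(Δφ² + q²Δλ²) = 6378·2.16906 = 13834 km

13834 km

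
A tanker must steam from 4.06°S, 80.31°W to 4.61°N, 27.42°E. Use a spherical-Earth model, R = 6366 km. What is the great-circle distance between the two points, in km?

cos σ = sin φ₁ sin φ₂ + cos φ₁ cos φ₂ cos Δλ
      = sin(-4.06°)sin(4.61°) + cos(-4.06°)cos(4.61°)cos(107.73°) = -0.3085
σ = 107.967° → d = Rσ = 6366·1.88439 = 11996 km

11996 km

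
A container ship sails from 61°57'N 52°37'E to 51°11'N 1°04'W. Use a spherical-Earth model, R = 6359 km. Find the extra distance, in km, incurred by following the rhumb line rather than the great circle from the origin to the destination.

Great circle: cos σ = sin φ₁ sin φ₂ + cos φ₁ cos φ₂ cos Δλ,  σ = 0.5312 rad → d_gc = 3377.8 km
Rhumb line: Δψ = -0.3439, q = Δφ/Δψ = 0.5464, d_rh = R√(Δφ²+q²Δλ²) = 3467.9 km
Excess = 3467.9 − 3377.8 = 90.1 ≈ 90 km

90 km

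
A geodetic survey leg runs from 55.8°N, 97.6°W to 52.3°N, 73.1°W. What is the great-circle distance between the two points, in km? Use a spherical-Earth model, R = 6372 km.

1637 km

cos σ = sin φ₁ sin φ₂ + cos φ₁ cos φ₂ cos Δλ
      = sin(55.80°)sin(52.30°) + cos(55.80°)cos(52.30°)cos(24.50°) = 0.9672
σ = 14.718° → d = Rσ = 6372·0.25689 = 1637 km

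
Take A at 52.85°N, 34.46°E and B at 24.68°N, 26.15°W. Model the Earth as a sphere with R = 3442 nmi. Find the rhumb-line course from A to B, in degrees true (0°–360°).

238.6°

Δψ = ln[tan(π/4+φ₂/2)/tan(π/4+φ₁/2)] = -0.6458
Δλ = -1.0578 rad (taken the short way round)
course = atan2(Δλ, Δψ) = 238.60°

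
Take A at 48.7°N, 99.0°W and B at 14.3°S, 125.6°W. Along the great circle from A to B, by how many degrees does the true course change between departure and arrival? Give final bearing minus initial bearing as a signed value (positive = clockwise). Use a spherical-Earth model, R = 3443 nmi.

-9.4°

At departure: θ₁ = atan2(sin Δλ cos φ₂, cos φ₁ sin φ₂ − sin φ₁ cos φ₂ cos Δλ) = 208.06°
At arrival: θ₂ = atan2(sin Δλ cos φ₁, −cos φ₂ sin φ₁ + sin φ₂ cos φ₁ cos Δλ) = 198.69°
Δθ = θ₂ − θ₁ = -9.4°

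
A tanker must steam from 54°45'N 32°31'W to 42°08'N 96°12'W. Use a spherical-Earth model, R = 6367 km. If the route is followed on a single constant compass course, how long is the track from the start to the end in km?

4867 km

Rhumb course C = atan2(Δλ, Δψ) with Δψ = ln[tan(π/4+φ₂/2)/tan(π/4+φ₁/2)] = -0.3343, Δλ = -1.1115 → C = 253.26°
d = R·|Δφ| / |cos C| = 6367·0.22020 / 0.28806 = 4867 km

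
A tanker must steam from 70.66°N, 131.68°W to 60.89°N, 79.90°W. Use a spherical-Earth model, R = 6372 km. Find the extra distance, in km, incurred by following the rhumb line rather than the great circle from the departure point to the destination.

73 km

Great circle: cos σ = sin φ₁ sin φ₂ + cos φ₁ cos φ₂ cos Δλ,  σ = 0.3922 rad → d_gc = 2499.2 km
Rhumb line: Δψ = -0.4212, q = Δφ/Δψ = 0.4049, d_rh = R√(Δφ²+q²Δλ²) = 2572.1 km
Excess = 2572.1 − 2499.2 = 72.9 ≈ 73 km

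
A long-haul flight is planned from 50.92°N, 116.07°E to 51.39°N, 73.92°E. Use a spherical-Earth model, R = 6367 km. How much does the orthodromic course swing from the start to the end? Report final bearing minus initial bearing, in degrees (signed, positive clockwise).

-33.4°

Initial bearing θ₁ = atan2(sin Δλ cos φ₂, cos φ₁ sin φ₂ − sin φ₁ cos φ₂ cos Δλ) = 287.68°
Final bearing θ₂ = (initial bearing from the destination back to the start) + 180° = 254.27°
Δθ = θ₂ − θ₁ = -33.4°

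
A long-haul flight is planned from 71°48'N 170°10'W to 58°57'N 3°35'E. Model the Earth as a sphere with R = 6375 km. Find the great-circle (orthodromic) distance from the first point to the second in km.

Haversine: a = sin²(Δφ/2)+cos φ₁ cos φ₂ sin²(Δλ/2) = 0.17314;  σ = 2·atan2(√a,√(1−a))
σ = 49.178° → d = Rσ = 6375·0.85831 = 5472 km

5472 km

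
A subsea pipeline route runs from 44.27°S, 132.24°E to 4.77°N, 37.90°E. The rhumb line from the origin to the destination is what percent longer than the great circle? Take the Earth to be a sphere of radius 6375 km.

Great circle: σ = 1.6831 rad → d_gc = Rσ = 10729.6 km
Rhumb: Δφ = +0.8559, Δλ = -1.6465, Δψ = +0.9468, q = Δφ/Δψ = 0.9040 → d_rh = R√(Δφ²+q²Δλ²) = 10945.8 km
Excess = (10945.8 − 10729.6) / 10729.6 = 216.2 / 10729.6 = 2.01% ≈ 2.0%

2.0%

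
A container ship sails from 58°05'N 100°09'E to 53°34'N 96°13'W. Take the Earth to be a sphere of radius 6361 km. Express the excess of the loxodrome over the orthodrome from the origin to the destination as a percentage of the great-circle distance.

36.0%

Great circle: σ = 1.1792 rad → d_gc = Rσ = 7500.9 km
Rhumb: Δφ = -0.0788, Δλ = +2.8559, Δψ = -0.1405, q = Δφ/Δψ = 0.5609 → d_rh = R√(Δφ²+q²Δλ²) = 10202.8 km
Excess = (10202.8 − 7500.9) / 7500.9 = 2701.9 / 7500.9 = 36.02% ≈ 36.0%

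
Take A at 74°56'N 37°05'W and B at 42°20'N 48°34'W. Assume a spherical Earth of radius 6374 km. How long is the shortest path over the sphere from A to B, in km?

cos σ = sin φ₁ sin φ₂ + cos φ₁ cos φ₂ cos Δλ
      = sin(74.93°)sin(42.33°) + cos(74.93°)cos(42.33°)cos(-11.48°) = 0.8386
σ = 33.007° → d = Rσ = 6374·0.57608 = 3672 km

3672 km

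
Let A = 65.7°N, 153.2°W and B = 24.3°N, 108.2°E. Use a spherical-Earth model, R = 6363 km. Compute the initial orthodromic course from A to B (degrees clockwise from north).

θ = atan2( sin Δλ·cos φ₂ ,  cos φ₁ sin φ₂ − sin φ₁ cos φ₂ cos Δλ )
  = atan2(-0.9012, +0.2936) = 288.04°

288.0°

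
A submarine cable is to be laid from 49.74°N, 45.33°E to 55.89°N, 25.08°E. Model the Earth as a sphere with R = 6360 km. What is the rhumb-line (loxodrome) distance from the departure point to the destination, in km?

Δψ = ln[tan(π/4+φ₂/2)/tan(π/4+φ₁/2)] = +0.1780;  Δφ = +0.1073 rad,  Δλ = -0.3534 rad
q = Δφ/Δψ = 0.6031
d = R·√(Δφ² + q²Δλ²) = 6360·0.23865 = 1518 km

1518 km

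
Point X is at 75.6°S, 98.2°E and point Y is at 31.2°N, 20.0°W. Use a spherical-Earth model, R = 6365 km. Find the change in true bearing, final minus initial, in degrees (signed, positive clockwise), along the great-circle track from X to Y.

+93.3°

Initial bearing θ₁ = atan2(sin Δλ cos φ₂, cos φ₁ sin φ₂ − sin φ₁ cos φ₂ cos Δλ) = 250.79°
Final bearing θ₂ = (initial bearing from the destination back to the start) + 180° = 344.06°
Δθ = θ₂ − θ₁ = +93.3°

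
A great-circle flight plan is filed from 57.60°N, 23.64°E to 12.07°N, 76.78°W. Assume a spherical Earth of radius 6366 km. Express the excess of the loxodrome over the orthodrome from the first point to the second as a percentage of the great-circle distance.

Great circle: σ = 1.4889 rad → d_gc = Rσ = 9478.5 km
Rhumb: Δφ = -0.7946, Δλ = -1.7527, Δψ = -1.0238, q = Δφ/Δψ = 0.7762 → d_rh = R√(Δφ²+q²Δλ²) = 10029.2 km
Excess = (10029.2 − 9478.5) / 9478.5 = 550.7 / 9478.5 = 5.81% ≈ 5.8%

5.8%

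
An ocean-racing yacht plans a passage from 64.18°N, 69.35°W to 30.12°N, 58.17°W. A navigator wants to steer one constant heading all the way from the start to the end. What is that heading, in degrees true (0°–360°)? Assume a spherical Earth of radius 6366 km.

Δψ = ln[tan(π/4+φ₂/2)/tan(π/4+φ₁/2)] = -0.9214
Δλ = +0.1951 rad (taken the short way round)
course = atan2(Δλ, Δψ) = 168.04°

168.0°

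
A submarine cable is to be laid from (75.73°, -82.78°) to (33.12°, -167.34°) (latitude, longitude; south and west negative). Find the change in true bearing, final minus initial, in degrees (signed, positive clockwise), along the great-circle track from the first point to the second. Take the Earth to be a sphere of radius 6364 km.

-76.9°

At departure: θ₁ = atan2(sin Δλ cos φ₂, cos φ₁ sin φ₂ − sin φ₁ cos φ₂ cos Δλ) = 273.96°
At arrival: θ₂ = atan2(sin Δλ cos φ₁, −cos φ₂ sin φ₁ + sin φ₂ cos φ₁ cos Δλ) = 197.07°
Δθ = θ₂ − θ₁ = -76.9°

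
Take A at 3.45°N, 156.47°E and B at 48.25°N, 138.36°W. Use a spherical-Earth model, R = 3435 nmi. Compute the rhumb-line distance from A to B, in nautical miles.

Δψ = ln[tan(π/4+φ₂/2)/tan(π/4+φ₁/2)] = +0.9038;  Δφ = +0.7819 rad,  Δλ = +1.1374 rad
q = Δφ/Δψ = 0.8652
d = R·√(Δφ² + q²Δλ²) = 3435·1.25690 = 4317 nmi

4317 nmi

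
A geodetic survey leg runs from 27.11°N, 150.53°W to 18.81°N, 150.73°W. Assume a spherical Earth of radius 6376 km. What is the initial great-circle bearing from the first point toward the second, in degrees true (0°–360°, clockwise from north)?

181.3°

N = sin Δλ·cos φ₂ = -0.0033;  D = cos φ₁ sin φ₂ − sin φ₁ cos φ₂ cos Δλ = -0.1444
initial course = atan2(N, D) = 181.31°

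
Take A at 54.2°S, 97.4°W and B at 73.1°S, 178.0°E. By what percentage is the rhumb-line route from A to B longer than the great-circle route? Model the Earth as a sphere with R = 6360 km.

Great circle: σ = 0.6567 rad → d_gc = Rσ = 4176.3 km
Rhumb: Δφ = -0.3299, Δλ = -1.4765, Δψ = -0.7766, q = Δφ/Δψ = 0.4247 → d_rh = R√(Δφ²+q²Δλ²) = 4506.7 km
Excess = (4506.7 − 4176.3) / 4176.3 = 330.4 / 4176.3 = 7.91% ≈ 7.9%

7.9%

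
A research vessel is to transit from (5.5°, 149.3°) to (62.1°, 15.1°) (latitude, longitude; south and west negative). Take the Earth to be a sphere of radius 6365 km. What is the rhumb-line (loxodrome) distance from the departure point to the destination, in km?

12983 km

Δψ = ln[tan(π/4+φ₂/2)/tan(π/4+φ₁/2)] = +1.2966;  Δφ = +0.9879 rad,  Δλ = -2.3422 rad
q = Δφ/Δψ = 0.7619
d = R·√(Δφ² + q²Δλ²) = 6365·2.03972 = 12983 km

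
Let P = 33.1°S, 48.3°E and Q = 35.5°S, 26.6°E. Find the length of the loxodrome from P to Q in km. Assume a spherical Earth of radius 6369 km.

Rhumb course C = atan2(Δλ, Δψ) with Δψ = ln[tan(π/4+φ₂/2)/tan(π/4+φ₁/2)] = -0.0507, Δλ = -0.3787 → C = 262.37°
d = R·|Δφ| / |cos C| = 6369·0.04189 / 0.13272 = 2010 km

2010 km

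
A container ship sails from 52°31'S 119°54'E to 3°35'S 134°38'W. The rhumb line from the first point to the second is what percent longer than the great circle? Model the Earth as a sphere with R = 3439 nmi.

4.8%

Great circle: σ = 1.6834 rad → d_gc = Rσ = 5789.2 nmi
Rhumb: Δφ = +0.8540, Δλ = +1.8407, Δψ = +1.0183, q = Δφ/Δψ = 0.8387 → d_rh = R√(Δφ²+q²Δλ²) = 6067.4 nmi
Excess = (6067.4 − 5789.2) / 5789.2 = 278.2 / 5789.2 = 4.81% ≈ 4.8%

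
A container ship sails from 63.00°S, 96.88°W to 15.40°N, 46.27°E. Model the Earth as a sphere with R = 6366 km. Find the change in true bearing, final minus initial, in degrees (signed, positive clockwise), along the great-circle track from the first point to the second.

-114.8°

Initial bearing θ₁ = atan2(sin Δλ cos φ₂, cos φ₁ sin φ₂ − sin φ₁ cos φ₂ cos Δλ) = 134.43°
Final bearing θ₂ = (initial bearing from the destination back to the start) + 180° = 19.65°
Δθ = θ₂ − θ₁ = -114.8°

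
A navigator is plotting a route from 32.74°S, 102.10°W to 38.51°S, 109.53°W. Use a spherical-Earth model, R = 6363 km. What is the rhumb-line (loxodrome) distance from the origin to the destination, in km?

927 km

Rhumb course C = atan2(Δλ, Δψ) with Δψ = ln[tan(π/4+φ₂/2)/tan(π/4+φ₁/2)] = -0.1240, Δλ = -0.1297 → C = 226.28°
d = R·|Δφ| / |cos C| = 6363·0.10071 / 0.69110 = 927 km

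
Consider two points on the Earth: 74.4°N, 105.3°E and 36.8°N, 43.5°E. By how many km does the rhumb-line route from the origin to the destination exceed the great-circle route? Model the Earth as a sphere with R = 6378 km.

Great circle: cos σ = sin φ₁ sin φ₂ + cos φ₁ cos φ₂ cos Δλ,  σ = 0.8248 rad → d_gc = 5260.50 km
Rhumb line: Δψ = -1.2963, q = Δφ/Δψ = 0.5063, d_rh = R√(Δφ²+q²Δλ²) = 5444.99 km
Excess = 5444.99 − 5260.50 = 184.49 ≈ 184 km

184 km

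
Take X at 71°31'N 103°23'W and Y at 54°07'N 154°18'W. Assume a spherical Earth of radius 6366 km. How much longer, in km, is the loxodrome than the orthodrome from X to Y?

82 km

Great circle: cos σ = sin φ₁ sin φ₂ + cos φ₁ cos φ₂ cos Δλ,  σ = 0.4831 rad → d_gc = 3075.3 km
Rhumb line: Δψ = -0.6881, q = Δφ/Δψ = 0.4413, d_rh = R√(Δφ²+q²Δλ²) = 3157.7 km
Excess = 3157.7 − 3075.3 = 82.4 ≈ 82 km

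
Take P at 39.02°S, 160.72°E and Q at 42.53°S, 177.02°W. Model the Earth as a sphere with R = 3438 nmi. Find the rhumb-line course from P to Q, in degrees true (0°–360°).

101.8°

Meridional parts: M(φ₁)=-0.7407, M(φ₂)=-0.8217 → ΔM = -0.0809;  Δλ = +0.3885 rad
tan C = Δλ / ΔM = -4.8007 → C = 101.77°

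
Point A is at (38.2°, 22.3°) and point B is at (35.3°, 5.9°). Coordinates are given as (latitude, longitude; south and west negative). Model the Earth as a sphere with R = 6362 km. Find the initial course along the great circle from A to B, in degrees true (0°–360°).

θ = atan2( sin Δλ·cos φ₂ ,  cos φ₁ sin φ₂ − sin φ₁ cos φ₂ cos Δλ )
  = atan2(-0.2304, -0.0301) = 262.57°

262.6°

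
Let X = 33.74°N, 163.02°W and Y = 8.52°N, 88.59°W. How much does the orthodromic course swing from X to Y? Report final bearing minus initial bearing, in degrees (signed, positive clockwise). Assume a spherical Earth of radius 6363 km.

+31.3°

Initial bearing θ₁ = atan2(sin Δλ cos φ₂, cos φ₁ sin φ₂ − sin φ₁ cos φ₂ cos Δλ) = 91.46°
Final bearing θ₂ = (initial bearing from the destination back to the start) + 180° = 122.80°
Δθ = θ₂ − θ₁ = +31.3°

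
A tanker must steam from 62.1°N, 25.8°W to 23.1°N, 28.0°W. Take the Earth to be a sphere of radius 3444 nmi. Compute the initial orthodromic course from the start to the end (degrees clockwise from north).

183.2°

N = sin Δλ·cos φ₂ = -0.0353;  D = cos φ₁ sin φ₂ − sin φ₁ cos φ₂ cos Δλ = -0.6287
initial course = atan2(N, D) = 183.21°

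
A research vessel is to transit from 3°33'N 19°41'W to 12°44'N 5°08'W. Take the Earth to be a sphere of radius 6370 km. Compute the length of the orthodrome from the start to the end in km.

1898 km

cos σ = sin φ₁ sin φ₂ + cos φ₁ cos φ₂ cos Δλ
      = sin(3.55°)sin(12.73°) + cos(3.55°)cos(12.73°)cos(14.55°) = 0.9560
σ = 17.067° → d = Rσ = 6370·0.29788 = 1898 km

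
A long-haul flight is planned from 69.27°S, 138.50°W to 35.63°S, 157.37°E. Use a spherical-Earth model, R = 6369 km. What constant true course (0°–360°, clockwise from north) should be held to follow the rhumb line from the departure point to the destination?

312.7°

Δψ = ln[tan(π/4+φ₂/2)/tan(π/4+φ₁/2)] = +1.0325
Δλ = -1.1193 rad (taken the short way round)
course = atan2(Δλ, Δψ) = 312.69°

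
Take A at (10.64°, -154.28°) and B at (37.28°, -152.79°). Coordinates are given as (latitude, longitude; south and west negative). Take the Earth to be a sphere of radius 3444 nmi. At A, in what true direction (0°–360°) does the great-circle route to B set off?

θ = atan2( sin Δλ·cos φ₂ ,  cos φ₁ sin φ₂ − sin φ₁ cos φ₂ cos Δλ )
  = atan2(+0.0207, +0.4484) = 2.64°

2.6°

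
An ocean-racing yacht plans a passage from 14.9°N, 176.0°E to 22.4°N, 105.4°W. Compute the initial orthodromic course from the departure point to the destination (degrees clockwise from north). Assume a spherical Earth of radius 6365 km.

θ = atan2( sin Δλ·cos φ₂ ,  cos φ₁ sin φ₂ − sin φ₁ cos φ₂ cos Δλ )
  = atan2(+0.9063, +0.3213) = 70.48°

70.5°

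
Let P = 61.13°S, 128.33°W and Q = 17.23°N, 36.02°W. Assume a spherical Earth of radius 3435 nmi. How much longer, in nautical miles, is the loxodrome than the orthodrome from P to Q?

Great circle: cos σ = sin φ₁ sin φ₂ + cos φ₁ cos φ₂ cos Δλ,  σ = 1.8525 rad → d_gc = 6363.3 nmi
Rhumb line: Δψ = +1.6625, q = Δφ/Δψ = 0.8227, d_rh = R√(Δφ²+q²Δλ²) = 6542.0 nmi
Excess = 6542.0 − 6363.3 = 178.7 ≈ 179 nmi

179 nmi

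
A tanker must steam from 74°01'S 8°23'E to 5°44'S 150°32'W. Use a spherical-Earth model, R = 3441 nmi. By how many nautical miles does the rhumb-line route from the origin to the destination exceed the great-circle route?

Great circle: cos σ = sin φ₁ sin φ₂ + cos φ₁ cos φ₂ cos Δλ,  σ = 1.7311 rad → d_gc = 5956.7 nmi
Rhumb line: Δψ = +1.8631, q = Δφ/Δψ = 0.6397, d_rh = R√(Δφ²+q²Δλ²) = 7354.5 nmi
Excess = 7354.5 − 5956.7 = 1397.8 ≈ 1398 nmi

1398 nmi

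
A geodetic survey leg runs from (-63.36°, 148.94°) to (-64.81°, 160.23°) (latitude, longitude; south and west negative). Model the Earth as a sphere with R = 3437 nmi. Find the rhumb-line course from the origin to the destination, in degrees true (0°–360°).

Δψ = ln[tan(π/4+φ₂/2)/tan(π/4+φ₁/2)] = -0.0579
Δλ = +0.1970 rad (taken the short way round)
course = atan2(Δλ, Δψ) = 106.38°

106.4°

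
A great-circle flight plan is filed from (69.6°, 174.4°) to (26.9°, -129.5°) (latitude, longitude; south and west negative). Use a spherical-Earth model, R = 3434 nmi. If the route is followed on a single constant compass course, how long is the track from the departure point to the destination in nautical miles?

Δψ = ln[tan(π/4+φ₂/2)/tan(π/4+φ₁/2)] = -1.2274;  Δφ = -0.7453 rad,  Δλ = +0.9791 rad
q = Δφ/Δψ = 0.6072
d = R·√(Δφ² + q²Δλ²) = 3434·0.95332 = 3274 nmi

3274 nmi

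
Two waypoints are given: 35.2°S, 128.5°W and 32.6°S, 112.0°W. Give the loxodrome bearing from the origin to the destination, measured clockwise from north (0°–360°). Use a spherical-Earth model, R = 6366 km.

Δψ = ln[tan(π/4+φ₂/2)/tan(π/4+φ₁/2)] = +0.0547
Δλ = +0.2880 rad (taken the short way round)
course = atan2(Δλ, Δψ) = 79.25°

79.2°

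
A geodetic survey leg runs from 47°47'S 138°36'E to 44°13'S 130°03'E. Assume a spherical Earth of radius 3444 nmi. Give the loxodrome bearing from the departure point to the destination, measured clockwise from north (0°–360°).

301.0°

Δψ = ln[tan(π/4+φ₂/2)/tan(π/4+φ₁/2)] = +0.0897
Δλ = -0.1492 rad (taken the short way round)
course = atan2(Δλ, Δψ) = 301.00°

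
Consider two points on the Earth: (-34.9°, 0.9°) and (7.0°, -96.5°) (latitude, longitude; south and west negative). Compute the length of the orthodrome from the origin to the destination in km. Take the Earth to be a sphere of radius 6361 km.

11108 km

cos σ = sin φ₁ sin φ₂ + cos φ₁ cos φ₂ cos Δλ
      = sin(-34.90°)sin(7.00°) + cos(-34.90°)cos(7.00°)cos(-97.40°) = -0.1746
σ = 100.054° → d = Rσ = 6361·1.74627 = 11108 km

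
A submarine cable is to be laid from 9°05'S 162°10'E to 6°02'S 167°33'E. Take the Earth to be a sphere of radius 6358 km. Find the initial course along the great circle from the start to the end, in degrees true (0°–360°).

60.6°

N = sin Δλ·cos φ₂ = +0.0933;  D = cos φ₁ sin φ₂ − sin φ₁ cos φ₂ cos Δλ = +0.0525
initial course = atan2(N, D) = 60.63°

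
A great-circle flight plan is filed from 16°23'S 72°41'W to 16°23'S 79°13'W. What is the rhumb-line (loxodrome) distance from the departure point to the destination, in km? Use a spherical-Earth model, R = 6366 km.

Δψ = ln[tan(π/4+φ₂/2)/tan(π/4+φ₁/2)] = +0.0000;  Δφ = +0.0000 rad,  Δλ = -0.1140 rad
Δψ ≈ 0 so q = cos φ₁ = 0.9594
d = R·√(Δφ² + q²Δλ²) = 6366·0.10940 = 696 km

696 km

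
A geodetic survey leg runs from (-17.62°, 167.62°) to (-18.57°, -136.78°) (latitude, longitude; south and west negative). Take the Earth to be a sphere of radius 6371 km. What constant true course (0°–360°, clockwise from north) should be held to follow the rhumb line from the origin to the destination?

91.0°

Δψ = ln[tan(π/4+φ₂/2)/tan(π/4+φ₁/2)] = -0.0174
Δλ = +0.9704 rad (taken the short way round)
course = atan2(Δλ, Δψ) = 91.03°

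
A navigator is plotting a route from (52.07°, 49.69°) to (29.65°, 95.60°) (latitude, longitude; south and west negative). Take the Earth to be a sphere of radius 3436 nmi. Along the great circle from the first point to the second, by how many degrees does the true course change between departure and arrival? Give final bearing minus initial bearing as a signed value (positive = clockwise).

Initial bearing θ₁ = atan2(sin Δλ cos φ₂, cos φ₁ sin φ₂ − sin φ₁ cos φ₂ cos Δλ) = 105.48°
Final bearing θ₂ = (initial bearing from the destination back to the start) + 180° = 137.03°
Δθ = θ₂ − θ₁ = +31.5°

+31.5°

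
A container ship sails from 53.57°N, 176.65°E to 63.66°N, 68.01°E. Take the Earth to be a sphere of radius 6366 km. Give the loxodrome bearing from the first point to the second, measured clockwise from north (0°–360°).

280.2°

Δψ = ln[tan(π/4+φ₂/2)/tan(π/4+φ₁/2)] = +0.3410
Δλ = -1.8961 rad (taken the short way round)
course = atan2(Δλ, Δψ) = 280.19°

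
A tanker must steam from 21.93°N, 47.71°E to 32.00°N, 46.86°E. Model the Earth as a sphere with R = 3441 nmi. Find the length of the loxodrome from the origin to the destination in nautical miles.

606 nmi

Δψ = ln[tan(π/4+φ₂/2)/tan(π/4+φ₁/2)] = +0.1976;  Δφ = +0.1758 rad,  Δλ = -0.0148 rad
q = Δφ/Δψ = 0.8895
d = R·√(Δφ² + q²Δλ²) = 3441·0.17625 = 606 nmi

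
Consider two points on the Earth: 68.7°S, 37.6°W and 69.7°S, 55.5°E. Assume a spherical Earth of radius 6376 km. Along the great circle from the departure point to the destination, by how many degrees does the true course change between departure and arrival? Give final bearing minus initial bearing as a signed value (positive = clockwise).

-89.2°

At departure: θ₁ = atan2(sin Δλ cos φ₂, cos φ₁ sin φ₂ − sin φ₁ cos φ₂ cos Δλ) = 135.95°
At arrival: θ₂ = atan2(sin Δλ cos φ₁, −cos φ₂ sin φ₁ + sin φ₂ cos φ₁ cos Δλ) = 46.71°
Δθ = θ₂ − θ₁ = -89.2°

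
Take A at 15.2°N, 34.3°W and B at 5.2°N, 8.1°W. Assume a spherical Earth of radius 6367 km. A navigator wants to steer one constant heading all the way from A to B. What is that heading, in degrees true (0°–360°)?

Meridional parts: M(φ₁)=+0.2685, M(φ₂)=+0.0909 → ΔM = -0.1776;  Δλ = +0.4573 rad
tan C = Δλ / ΔM = -2.5751 → C = 111.22°

111.2°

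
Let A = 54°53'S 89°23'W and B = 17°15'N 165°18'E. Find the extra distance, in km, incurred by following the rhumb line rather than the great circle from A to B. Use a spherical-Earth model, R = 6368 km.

Great circle: cos σ = sin φ₁ sin φ₂ + cos φ₁ cos φ₂ cos Δλ,  σ = 1.9689 rad → d_gc = 12538.0 km
Rhumb line: Δψ = +1.4564, q = Δφ/Δψ = 0.8644, d_rh = R√(Δφ²+q²Δλ²) = 12909.4 km
Excess = 12909.4 − 12538.0 = 371.4 ≈ 371 km

371 km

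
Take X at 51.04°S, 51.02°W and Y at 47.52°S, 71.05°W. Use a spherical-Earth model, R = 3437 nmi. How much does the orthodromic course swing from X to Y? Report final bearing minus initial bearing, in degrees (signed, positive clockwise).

+15.3°

At departure: θ₁ = atan2(sin Δλ cos φ₂, cos φ₁ sin φ₂ − sin φ₁ cos φ₂ cos Δλ) = 277.30°
At arrival: θ₂ = atan2(sin Δλ cos φ₁, −cos φ₂ sin φ₁ + sin φ₂ cos φ₁ cos Δλ) = 292.55°
Δθ = θ₂ − θ₁ = +15.3°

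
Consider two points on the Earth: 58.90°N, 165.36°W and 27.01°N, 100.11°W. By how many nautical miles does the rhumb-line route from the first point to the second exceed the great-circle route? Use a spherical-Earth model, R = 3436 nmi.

Great circle: cos σ = sin φ₁ sin φ₂ + cos φ₁ cos φ₂ cos Δλ,  σ = 0.9502 rad → d_gc = 3264.83 nmi
Rhumb line: Δψ = -0.7893, q = Δφ/Δψ = 0.7052, d_rh = R√(Δφ²+q²Δλ²) = 3357.34 nmi
Excess = 3357.34 − 3264.83 = 92.51 ≈ 93 nmi

93 nmi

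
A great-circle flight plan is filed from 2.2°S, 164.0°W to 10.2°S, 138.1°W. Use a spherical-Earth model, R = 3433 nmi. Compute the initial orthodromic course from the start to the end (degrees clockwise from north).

108.4°

N = sin Δλ·cos φ₂ = +0.4299;  D = cos φ₁ sin φ₂ − sin φ₁ cos φ₂ cos Δλ = -0.1430
initial course = atan2(N, D) = 108.40°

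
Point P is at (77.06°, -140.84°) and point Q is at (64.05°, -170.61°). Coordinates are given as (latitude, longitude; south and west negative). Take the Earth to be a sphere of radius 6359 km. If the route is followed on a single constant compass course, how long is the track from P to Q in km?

Rhumb course C = atan2(Δλ, Δψ) with Δψ = ln[tan(π/4+φ₂/2)/tan(π/4+φ₁/2)] = -0.7089, Δλ = -0.5196 → C = 216.24°
d = R·|Δφ| / |cos C| = 6359·0.22707 / 0.80655 = 1790 km

1790 km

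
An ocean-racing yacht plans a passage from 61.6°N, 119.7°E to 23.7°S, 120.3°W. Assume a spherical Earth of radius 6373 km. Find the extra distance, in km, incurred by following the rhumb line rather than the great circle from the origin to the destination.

670 km

Great circle: cos σ = sin φ₁ sin φ₂ + cos φ₁ cos φ₂ cos Δλ,  σ = 2.1789 rad → d_gc = 13886.256 km
Rhumb line: Δψ = -1.8002, q = Δφ/Δψ = 0.8270, d_rh = R√(Δφ²+q²Δλ²) = 14555.762 km
Excess = 14555.762 − 13886.256 = 669.506 ≈ 670 km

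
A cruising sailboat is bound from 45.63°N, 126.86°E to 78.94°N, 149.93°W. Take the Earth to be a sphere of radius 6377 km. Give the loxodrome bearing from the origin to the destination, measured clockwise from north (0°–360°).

45.3°

Δψ = ln[tan(π/4+φ₂/2)/tan(π/4+φ₁/2)] = +1.4379
Δλ = +1.4523 rad (taken the short way round)
course = atan2(Δλ, Δψ) = 45.28°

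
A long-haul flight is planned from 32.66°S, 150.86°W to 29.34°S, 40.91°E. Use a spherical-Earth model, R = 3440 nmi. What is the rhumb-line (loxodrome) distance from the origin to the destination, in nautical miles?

8658 nmi

Δψ = ln[tan(π/4+φ₂/2)/tan(π/4+φ₁/2)] = +0.0676;  Δφ = +0.0579 rad,  Δλ = -2.9362 rad
q = Δφ/Δψ = 0.8570
d = R·√(Δφ² + q²Δλ²) = 3440·2.51685 = 8658 nmi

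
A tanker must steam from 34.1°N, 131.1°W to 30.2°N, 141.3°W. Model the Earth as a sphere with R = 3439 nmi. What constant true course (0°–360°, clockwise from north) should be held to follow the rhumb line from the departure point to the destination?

Meridional parts: M(φ₁)=+0.6338, M(φ₂)=+0.5533 → ΔM = -0.0804;  Δλ = -0.1780 rad
tan C = Δλ / ΔM = +2.2136 → C = 245.69°

245.7°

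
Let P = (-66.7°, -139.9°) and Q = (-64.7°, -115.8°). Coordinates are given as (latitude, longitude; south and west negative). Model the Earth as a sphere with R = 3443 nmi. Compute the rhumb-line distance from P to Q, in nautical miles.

Δψ = ln[tan(π/4+φ₂/2)/tan(π/4+φ₁/2)] = +0.0849;  Δφ = +0.0349 rad,  Δλ = +0.4206 rad
q = Δφ/Δψ = 0.4113
d = R·√(Δφ² + q²Δλ²) = 3443·0.17648 = 608 nmi

608 nmi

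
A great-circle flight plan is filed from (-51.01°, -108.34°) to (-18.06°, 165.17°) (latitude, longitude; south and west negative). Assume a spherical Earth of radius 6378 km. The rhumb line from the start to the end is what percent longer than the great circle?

Great circle: σ = 1.2895 rad → d_gc = Rσ = 8224.6 km
Rhumb: Δφ = +0.5751, Δλ = -1.5095, Δψ = +0.7178, q = Δφ/Δψ = 0.8011 → d_rh = R√(Δφ²+q²Δλ²) = 8540.9 km
Excess = (8540.9 − 8224.6) / 8224.6 = 316.3 / 8224.6 = 3.846% ≈ 3.8%

3.8%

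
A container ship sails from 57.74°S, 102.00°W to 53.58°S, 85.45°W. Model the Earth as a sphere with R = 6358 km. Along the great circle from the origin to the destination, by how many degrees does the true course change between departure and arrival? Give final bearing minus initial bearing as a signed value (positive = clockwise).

-13.7°

Initial bearing θ₁ = atan2(sin Δλ cos φ₂, cos φ₁ sin φ₂ − sin φ₁ cos φ₂ cos Δλ) = 72.99°
Final bearing θ₂ = (initial bearing from the destination back to the start) + 180° = 59.28°
Δθ = θ₂ − θ₁ = -13.7°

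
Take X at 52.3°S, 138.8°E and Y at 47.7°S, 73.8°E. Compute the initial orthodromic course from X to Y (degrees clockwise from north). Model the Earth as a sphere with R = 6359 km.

θ = atan2( sin Δλ·cos φ₂ ,  cos φ₁ sin φ₂ − sin φ₁ cos φ₂ cos Δλ )
  = atan2(-0.6100, -0.2273) = 249.57°

249.6°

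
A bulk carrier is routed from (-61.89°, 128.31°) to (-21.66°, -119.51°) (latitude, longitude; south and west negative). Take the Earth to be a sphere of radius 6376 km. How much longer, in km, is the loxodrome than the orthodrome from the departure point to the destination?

Great circle: cos σ = sin φ₁ sin φ₂ + cos φ₁ cos φ₂ cos Δλ,  σ = 1.4099 rad → d_gc = 8989.2 km
Rhumb line: Δψ = +0.9975, q = Δφ/Δψ = 0.7039, d_rh = R√(Δφ²+q²Δλ²) = 9861.8 km
Excess = 9861.8 − 8989.2 = 872.6 ≈ 873 km

873 km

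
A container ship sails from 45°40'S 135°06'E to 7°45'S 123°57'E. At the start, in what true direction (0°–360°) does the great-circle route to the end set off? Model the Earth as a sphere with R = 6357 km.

N = sin Δλ·cos φ₂ = -0.1916;  D = cos φ₁ sin φ₂ − sin φ₁ cos φ₂ cos Δλ = +0.6011
initial course = atan2(N, D) = 342.32°

342.3°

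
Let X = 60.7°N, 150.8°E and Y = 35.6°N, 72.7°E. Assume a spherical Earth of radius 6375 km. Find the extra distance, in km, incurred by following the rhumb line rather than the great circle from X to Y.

Great circle: cos σ = sin φ₁ sin φ₂ + cos φ₁ cos φ₂ cos Δλ,  σ = 0.9401 rad → d_gc = 5993.2 km
Rhumb line: Δψ = -0.6760, q = Δφ/Δψ = 0.6481, d_rh = R√(Δφ²+q²Δλ²) = 6285.9 km
Excess = 6285.9 − 5993.2 = 292.7 ≈ 293 km

293 km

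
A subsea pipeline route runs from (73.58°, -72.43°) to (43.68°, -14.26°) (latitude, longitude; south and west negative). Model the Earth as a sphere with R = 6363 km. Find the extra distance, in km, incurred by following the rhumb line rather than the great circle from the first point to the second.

144 km

Great circle: cos σ = sin φ₁ sin φ₂ + cos φ₁ cos φ₂ cos Δλ,  σ = 0.6915 rad → d_gc = 4400.1 km
Rhumb line: Δψ = -1.0868, q = Δφ/Δψ = 0.4802, d_rh = R√(Δφ²+q²Δλ²) = 4544.0 km
Excess = 4544.0 − 4400.1 = 143.9 ≈ 144 km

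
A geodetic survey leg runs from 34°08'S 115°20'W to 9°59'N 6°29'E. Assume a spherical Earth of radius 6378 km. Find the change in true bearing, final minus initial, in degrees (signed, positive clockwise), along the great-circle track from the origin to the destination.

-44.2°

At departure: θ₁ = atan2(sin Δλ cos φ₂, cos φ₁ sin φ₂ − sin φ₁ cos φ₂ cos Δλ) = 100.02°
At arrival: θ₂ = atan2(sin Δλ cos φ₁, −cos φ₂ sin φ₁ + sin φ₂ cos φ₁ cos Δλ) = 55.86°
Δθ = θ₂ − θ₁ = -44.2°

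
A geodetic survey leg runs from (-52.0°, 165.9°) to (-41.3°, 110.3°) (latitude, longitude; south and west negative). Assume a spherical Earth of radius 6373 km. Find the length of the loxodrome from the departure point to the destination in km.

4390 km

Δψ = ln[tan(π/4+φ₂/2)/tan(π/4+φ₁/2)] = +0.2733;  Δφ = +0.1868 rad,  Δλ = -0.9704 rad
q = Δφ/Δψ = 0.6832
d = R·√(Δφ² + q²Δλ²) = 6373·0.68878 = 4390 km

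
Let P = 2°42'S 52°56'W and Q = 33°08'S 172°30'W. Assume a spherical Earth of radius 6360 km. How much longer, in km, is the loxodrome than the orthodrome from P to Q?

380 km

Great circle: cos σ = sin φ₁ sin φ₂ + cos φ₁ cos φ₂ cos Δλ,  σ = 1.9682 rad → d_gc = 12517.6 km
Rhumb line: Δψ = -0.5664, q = Δφ/Δψ = 0.9378, d_rh = R√(Δφ²+q²Δλ²) = 12897.6 km
Excess = 12897.6 − 12517.6 = 380.0 ≈ 380 km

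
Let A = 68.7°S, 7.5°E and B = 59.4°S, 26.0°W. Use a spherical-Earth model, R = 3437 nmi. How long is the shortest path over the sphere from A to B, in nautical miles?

1022 nmi

Haversine: a = sin²(Δφ/2)+cos φ₁ cos φ₂ sin²(Δλ/2) = 0.02193;  σ = 2·atan2(√a,√(1−a))
σ = 17.032° → d = Rσ = 3437·0.29727 = 1022 nmi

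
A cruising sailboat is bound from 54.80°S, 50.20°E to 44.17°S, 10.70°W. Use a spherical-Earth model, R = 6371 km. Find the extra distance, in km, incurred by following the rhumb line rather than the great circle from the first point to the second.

129 km

Great circle: cos σ = sin φ₁ sin φ₂ + cos φ₁ cos φ₂ cos Δλ,  σ = 0.6912 rad → d_gc = 4403.86 km
Rhumb line: Δψ = +0.2871, q = Δφ/Δψ = 0.6461, d_rh = R√(Δφ²+q²Δλ²) = 4532.40 km
Excess = 4532.40 − 4403.86 = 128.54 ≈ 129 km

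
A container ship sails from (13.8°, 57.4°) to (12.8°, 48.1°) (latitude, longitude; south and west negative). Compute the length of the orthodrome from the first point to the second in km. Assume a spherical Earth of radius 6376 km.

Haversine: a = sin²(Δφ/2)+cos φ₁ cos φ₂ sin²(Δλ/2) = 0.00630;  σ = 2·atan2(√a,√(1−a))
σ = 9.105° → d = Rσ = 6376·0.15891 = 1013 km

1013 km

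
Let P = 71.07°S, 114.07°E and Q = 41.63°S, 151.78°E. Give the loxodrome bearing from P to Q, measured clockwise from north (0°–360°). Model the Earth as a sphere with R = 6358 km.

33.6°

Meridional parts: M(φ₁)=-1.7915, M(φ₂)=-0.8005 → ΔM = +0.9910;  Δλ = +0.6582 rad
tan C = Δλ / ΔM = +0.6642 → C = 33.59°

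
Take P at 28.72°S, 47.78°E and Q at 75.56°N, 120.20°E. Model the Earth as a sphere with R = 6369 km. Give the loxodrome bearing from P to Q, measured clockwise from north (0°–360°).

Δψ = ln[tan(π/4+φ₂/2)/tan(π/4+φ₁/2)] = +2.5897
Δλ = +1.2640 rad (taken the short way round)
course = atan2(Δλ, Δψ) = 26.02°

26.0°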